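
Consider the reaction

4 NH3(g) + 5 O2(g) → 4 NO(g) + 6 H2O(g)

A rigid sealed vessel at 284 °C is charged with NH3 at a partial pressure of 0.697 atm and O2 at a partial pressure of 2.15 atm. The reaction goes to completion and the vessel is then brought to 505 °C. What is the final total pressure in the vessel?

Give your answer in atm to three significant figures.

4.22 atm

At constant V, partial pressures at 284 °C are proportional to moles, so apply stoichiometry directly to pressures.
P(O2) required for 0.697 atm of NH3 = (5/4) × 0.697 = 0.8712 atm; available 2.15 atm, so NH3 is limiting.
P(O2) remaining = 2.15 − (5/4) × 0.697 = 1.279 atm
P(gaseous products) = (4+6)/4 × 0.697 = 1.742 atm
P_total at 284 °C = 1.279 + 1.742 = 3.021 atm
Scaling to 505 °C: P = 3.021 × 778.15/557.15 = 4.219 atm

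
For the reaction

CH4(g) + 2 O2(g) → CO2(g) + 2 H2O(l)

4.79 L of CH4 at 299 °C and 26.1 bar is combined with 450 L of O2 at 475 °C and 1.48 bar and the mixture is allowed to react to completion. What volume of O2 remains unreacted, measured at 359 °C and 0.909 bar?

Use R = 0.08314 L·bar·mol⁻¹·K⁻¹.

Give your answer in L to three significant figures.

n(CH4) = PV/RT = (26.1 × 4.79) / (0.08314 × 572.15) = 2.628 mol
n(O2) = PV/RT = (1.48 × 450) / (0.08314 × 748.15) = 10.71 mol
For 2.628 mol CH4, stoichiometry requires (2/1) × 2.628 = 5.256 mol O2; 10.71 mol is available, so CH4 is limiting.
n(O2) consumed = (2/1) × 2.628 = 5.256 mol; remaining = 10.71 − 5.256 = 5.454 mol
V(O2) = nRT/P = 5.454 × 0.08314 × 632.15 / 0.909 = 315.3 L

315 L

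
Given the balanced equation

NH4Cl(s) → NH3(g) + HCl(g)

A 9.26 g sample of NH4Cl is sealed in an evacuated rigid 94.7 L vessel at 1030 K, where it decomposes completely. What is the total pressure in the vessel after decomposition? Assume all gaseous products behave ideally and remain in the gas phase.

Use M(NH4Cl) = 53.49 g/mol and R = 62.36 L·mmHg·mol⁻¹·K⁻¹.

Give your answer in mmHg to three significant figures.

n(NH4Cl) = 9.26 / 53.49 = 0.1731 mol
n(gas produced) = (2/1) × 0.1731 = 0.3462 mol
P = nRT/V = 0.3462 × 62.36 × 1030 / 94.7 = 234.8 mmHg

235 mmHg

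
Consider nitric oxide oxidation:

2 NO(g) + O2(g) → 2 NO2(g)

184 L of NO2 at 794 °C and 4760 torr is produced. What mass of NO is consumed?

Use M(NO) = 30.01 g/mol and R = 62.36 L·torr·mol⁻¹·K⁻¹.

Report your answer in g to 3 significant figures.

395 g

n(NO2) = PV/RT = (4760 × 184) / (62.36 × 1067.15) = 13.16 mol
n(NO) = (2/2) × 13.16 = 13.16 mol
m(NO) = 13.16 × 30.01 = 394.9 g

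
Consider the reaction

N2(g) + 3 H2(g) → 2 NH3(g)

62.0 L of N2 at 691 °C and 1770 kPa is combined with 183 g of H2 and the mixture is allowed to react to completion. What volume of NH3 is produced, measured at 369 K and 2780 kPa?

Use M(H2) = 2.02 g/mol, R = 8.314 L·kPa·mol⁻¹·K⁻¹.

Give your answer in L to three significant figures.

n(N2) = PV/RT = (1770 × 62.0) / (8.314 × 964.15) = 13.69 mol
n(H2) = 183 / 2.02 = 90.59 mol
For 13.69 mol N2, stoichiometry requires (3/1) × 13.69 = 41.07 mol H2; 90.59 mol is available, so N2 is limiting.
n(NH3) = (2/1) × 13.69 = 27.38 mol
V(NH3) = nRT/P = 27.38 × 8.314 × 369 / 2780 = 30.22 L

30.2 L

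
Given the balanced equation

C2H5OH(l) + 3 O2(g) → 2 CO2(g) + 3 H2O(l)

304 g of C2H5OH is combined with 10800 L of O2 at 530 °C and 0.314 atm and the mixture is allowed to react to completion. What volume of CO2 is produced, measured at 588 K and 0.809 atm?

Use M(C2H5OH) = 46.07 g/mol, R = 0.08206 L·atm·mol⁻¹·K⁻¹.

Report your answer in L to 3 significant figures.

787 L

n(C2H5OH) = 304 / 46.07 = 6.599 mol
n(O2) = PV/RT = (0.314 × 10800) / (0.08206 × 803.15) = 51.45 mol
For 6.599 mol C2H5OH, stoichiometry requires (3/1) × 6.599 = 19.80 mol O2; 51.45 mol is available, so C2H5OH is limiting.
n(CO2) = (2/1) × 6.599 = 13.20 mol
V(CO2) = nRT/P = 13.20 × 0.08206 × 588 / 0.809 = 787.3 L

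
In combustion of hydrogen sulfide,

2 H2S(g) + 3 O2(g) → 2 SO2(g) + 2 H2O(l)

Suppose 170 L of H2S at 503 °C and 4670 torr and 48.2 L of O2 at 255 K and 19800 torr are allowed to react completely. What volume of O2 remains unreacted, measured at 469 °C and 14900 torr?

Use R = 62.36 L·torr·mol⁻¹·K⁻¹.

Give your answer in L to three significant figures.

n(H2S) = PV/RT = (4670 × 170) / (62.36 × 776.15) = 16.40 mol
n(O2) = PV/RT = (19800 × 48.2) / (62.36 × 255) = 60.02 mol
For 16.40 mol H2S, stoichiometry requires (3/2) × 16.40 = 24.60 mol O2; 60.02 mol is available, so H2S is limiting.
n(O2) consumed = (3/2) × 16.40 = 24.60 mol; remaining = 60.02 − 24.60 = 35.42 mol
V(O2) = nRT/P = 35.42 × 62.36 × 742.15 / 14900 = 110.0 L

110 L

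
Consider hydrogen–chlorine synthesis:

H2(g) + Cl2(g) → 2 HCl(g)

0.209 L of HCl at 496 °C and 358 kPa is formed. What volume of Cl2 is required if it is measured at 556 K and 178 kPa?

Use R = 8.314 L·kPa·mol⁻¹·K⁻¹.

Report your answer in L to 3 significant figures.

0.152 L

n(HCl) = PV/RT = (358 × 0.209) / (8.314 × 769.15) = 0.01170 mol
n(Cl2) = (1/2) × 0.01170 = 0.005850 mol
V = nRT/P = 0.005850 × 8.314 × 556 / 178 = 0.1519 L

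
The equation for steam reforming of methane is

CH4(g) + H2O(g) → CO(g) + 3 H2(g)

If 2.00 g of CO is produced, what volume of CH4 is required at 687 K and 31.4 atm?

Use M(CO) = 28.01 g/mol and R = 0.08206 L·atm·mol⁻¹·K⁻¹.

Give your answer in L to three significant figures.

0.128 L

n(CO) = 2.000 / 28.01 = 0.07140 mol
n(CH4) = (1/1) × 0.07140 = 0.07140 mol
V = nRT/P = 0.07140 × 0.08206 × 687 / 31.4 = 0.1282 L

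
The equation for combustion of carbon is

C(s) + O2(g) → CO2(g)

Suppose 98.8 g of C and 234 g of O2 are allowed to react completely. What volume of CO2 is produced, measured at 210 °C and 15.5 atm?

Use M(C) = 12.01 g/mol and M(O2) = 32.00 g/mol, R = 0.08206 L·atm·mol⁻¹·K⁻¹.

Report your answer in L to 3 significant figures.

n(C) = 98.8 / 12.01 = 8.226 mol
n(O2) = 234 / 32.00 = 7.312 mol
For 8.226 mol C, stoichiometry requires (1/1) × 8.226 = 8.226 mol O2; 7.312 mol is available, so O2 is limiting.
n(CO2) = (1/1) × 7.312 = 7.312 mol
V(CO2) = nRT/P = 7.312 × 0.08206 × 483.15 / 15.5 = 18.70 L

18.7 L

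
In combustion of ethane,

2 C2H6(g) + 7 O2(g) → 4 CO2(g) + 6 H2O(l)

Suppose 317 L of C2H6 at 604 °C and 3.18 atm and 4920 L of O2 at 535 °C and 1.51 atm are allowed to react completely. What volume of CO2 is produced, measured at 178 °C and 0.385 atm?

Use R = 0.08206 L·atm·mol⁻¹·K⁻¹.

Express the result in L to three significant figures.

n(C2H6) = PV/RT = (3.18 × 317) / (0.08206 × 877.15) = 14.00 mol
n(O2) = PV/RT = (1.51 × 4920) / (0.08206 × 808.15) = 112.0 mol
For 14.00 mol C2H6, stoichiometry requires (7/2) × 14.00 = 49.00 mol O2; 112.0 mol is available, so C2H6 is limiting.
n(CO2) = (4/2) × 14.00 = 28.00 mol
V(CO2) = nRT/P = 28.00 × 0.08206 × 451.15 / 0.385 = 2692 L

2690 L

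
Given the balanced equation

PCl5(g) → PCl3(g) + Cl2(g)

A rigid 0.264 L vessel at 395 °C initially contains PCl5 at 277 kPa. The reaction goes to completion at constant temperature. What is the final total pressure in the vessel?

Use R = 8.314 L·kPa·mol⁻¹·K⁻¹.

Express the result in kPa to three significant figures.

554 kPa

Rigid vessel, constant T ⇒ P scales with total gas moles (1 → 2).
P_final = (2/1) × 277 = 554.0 kPa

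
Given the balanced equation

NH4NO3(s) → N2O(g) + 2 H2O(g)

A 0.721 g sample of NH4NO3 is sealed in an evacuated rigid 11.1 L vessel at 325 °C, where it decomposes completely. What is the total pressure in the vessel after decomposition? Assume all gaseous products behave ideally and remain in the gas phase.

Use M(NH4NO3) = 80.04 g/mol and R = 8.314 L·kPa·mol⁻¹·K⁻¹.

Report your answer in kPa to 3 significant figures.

12.1 kPa

n(NH4NO3) = 0.721 / 80.04 = 0.009008 mol
n(gas produced) = (3/1) × 0.009008 = 0.02702 mol
P = nRT/V = 0.02702 × 8.314 × 598.15 / 11.1 = 12.11 kPa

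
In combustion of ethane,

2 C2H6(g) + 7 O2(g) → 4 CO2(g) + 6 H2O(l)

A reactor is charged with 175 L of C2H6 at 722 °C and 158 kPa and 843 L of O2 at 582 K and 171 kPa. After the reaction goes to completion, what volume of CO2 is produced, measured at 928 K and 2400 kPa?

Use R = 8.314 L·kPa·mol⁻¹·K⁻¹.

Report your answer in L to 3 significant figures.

21.5 L

n(C2H6) = PV/RT = (158 × 175) / (8.314 × 995.15) = 3.342 mol
n(O2) = PV/RT = (171 × 843) / (8.314 × 582) = 29.79 mol
For 3.342 mol C2H6, stoichiometry requires (7/2) × 3.342 = 11.70 mol O2; 29.79 mol is available, so C2H6 is limiting.
n(CO2) = (4/2) × 3.342 = 6.684 mol
V(CO2) = nRT/P = 6.684 × 8.314 × 928 / 2400 = 21.49 L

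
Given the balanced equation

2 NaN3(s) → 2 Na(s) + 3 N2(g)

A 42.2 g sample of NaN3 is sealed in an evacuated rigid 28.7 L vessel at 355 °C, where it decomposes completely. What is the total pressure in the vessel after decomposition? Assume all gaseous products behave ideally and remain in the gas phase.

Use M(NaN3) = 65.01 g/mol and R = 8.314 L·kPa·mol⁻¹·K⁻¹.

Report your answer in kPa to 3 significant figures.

n(NaN3) = 42.2 / 65.01 = 0.6491 mol
n(gas produced) = (3/2) × 0.6491 = 0.9737 mol
P = nRT/V = 0.9737 × 8.314 × 628.15 / 28.7 = 177.2 kPa

177 kPa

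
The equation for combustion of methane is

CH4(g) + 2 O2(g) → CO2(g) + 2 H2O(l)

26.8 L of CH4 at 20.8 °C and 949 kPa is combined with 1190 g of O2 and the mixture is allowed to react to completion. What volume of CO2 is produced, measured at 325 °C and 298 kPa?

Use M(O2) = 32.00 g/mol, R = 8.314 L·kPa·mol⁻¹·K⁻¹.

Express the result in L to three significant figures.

n(CH4) = PV/RT = (949 × 26.8) / (8.314 × 293.95) = 10.41 mol
n(O2) = 1190 / 32.00 = 37.19 mol
For 10.41 mol CH4, stoichiometry requires (2/1) × 10.41 = 20.82 mol O2; 37.19 mol is available, so CH4 is limiting.
n(CO2) = (1/1) × 10.41 = 10.41 mol
V(CO2) = nRT/P = 10.41 × 8.314 × 598.15 / 298 = 173.7 L

174 L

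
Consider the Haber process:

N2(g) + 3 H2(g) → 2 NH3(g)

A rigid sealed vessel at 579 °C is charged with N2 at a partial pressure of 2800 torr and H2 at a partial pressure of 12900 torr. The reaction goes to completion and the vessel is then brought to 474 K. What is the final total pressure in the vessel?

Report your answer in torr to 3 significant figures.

At constant V, partial pressures at 579 °C are proportional to moles, so apply stoichiometry directly to pressures.
P(H2) required for 2800 torr of N2 = (3/1) × 2800 = 8400 torr; available 12900 torr, so N2 is limiting.
P(H2) remaining = 12900 − (3/1) × 2800 = 4500 torr
P(gaseous products) = (2)/1 × 2800 = 5600 torr
P_total at 579 °C = 4500 + 5600 = 10100 torr
Scaling to 474 K: P = 10100 × 474/852.15 = 5618 torr

5620 torr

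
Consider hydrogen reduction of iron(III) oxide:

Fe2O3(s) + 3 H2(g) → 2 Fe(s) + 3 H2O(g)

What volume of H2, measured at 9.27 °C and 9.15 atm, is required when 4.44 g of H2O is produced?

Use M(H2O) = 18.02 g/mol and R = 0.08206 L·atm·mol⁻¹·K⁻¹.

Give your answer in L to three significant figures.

n(H2O) = 4.440 / 18.02 = 0.2464 mol
n(H2) = (3/3) × 0.2464 = 0.2464 mol
V = nRT/P = 0.2464 × 0.08206 × 282.42 / 9.15 = 0.6241 L

0.624 L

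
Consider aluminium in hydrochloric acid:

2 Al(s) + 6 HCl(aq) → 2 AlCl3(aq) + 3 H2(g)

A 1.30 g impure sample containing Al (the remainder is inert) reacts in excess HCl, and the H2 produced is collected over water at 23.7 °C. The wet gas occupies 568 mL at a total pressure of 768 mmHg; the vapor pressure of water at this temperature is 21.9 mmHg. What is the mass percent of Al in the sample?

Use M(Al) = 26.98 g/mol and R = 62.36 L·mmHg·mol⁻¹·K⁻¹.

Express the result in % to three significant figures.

31.7 %

P(H2) = 768 − 21.9 = 746.1 mmHg
n(H2) = PV/RT = (746.1 × 0.5680) / (62.36 × 296.85) = 0.02289 mol
n(Al) = (2/3) × 0.02289 = 0.01526 mol
m(Al) = 0.01526 × 26.98 = 0.4117 g
%Al = 0.4117 / 1.30 × 100 = 31.67%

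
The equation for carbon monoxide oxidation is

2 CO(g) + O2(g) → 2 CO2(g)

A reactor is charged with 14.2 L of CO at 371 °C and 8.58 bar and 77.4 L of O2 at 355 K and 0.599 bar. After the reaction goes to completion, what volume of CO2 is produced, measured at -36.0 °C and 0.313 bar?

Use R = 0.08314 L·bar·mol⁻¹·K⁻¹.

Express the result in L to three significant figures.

n(CO) = PV/RT = (8.58 × 14.2) / (0.08314 × 644.15) = 2.275 mol
n(O2) = PV/RT = (0.599 × 77.4) / (0.08314 × 355) = 1.571 mol
For 2.275 mol CO, stoichiometry requires (1/2) × 2.275 = 1.137 mol O2; 1.571 mol is available, so CO is limiting.
n(CO2) = (2/2) × 2.275 = 2.275 mol
V(CO2) = nRT/P = 2.275 × 0.08314 × 237.15 / 0.313 = 143.3 L

143 L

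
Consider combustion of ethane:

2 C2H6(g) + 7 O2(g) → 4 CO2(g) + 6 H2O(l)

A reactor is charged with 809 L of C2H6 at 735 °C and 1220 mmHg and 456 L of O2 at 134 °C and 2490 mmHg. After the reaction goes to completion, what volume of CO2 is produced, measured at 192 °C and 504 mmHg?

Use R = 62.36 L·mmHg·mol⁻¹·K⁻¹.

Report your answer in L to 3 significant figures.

1470 L

n(C2H6) = PV/RT = (1220 × 809) / (62.36 × 1008.15) = 15.70 mol
n(O2) = PV/RT = (2490 × 456) / (62.36 × 407.15) = 44.72 mol
For 15.70 mol C2H6, stoichiometry requires (7/2) × 15.70 = 54.95 mol O2; 44.72 mol is available, so O2 is limiting.
n(CO2) = (4/7) × 44.72 = 25.55 mol
V(CO2) = nRT/P = 25.55 × 62.36 × 465.15 / 504 = 1470 L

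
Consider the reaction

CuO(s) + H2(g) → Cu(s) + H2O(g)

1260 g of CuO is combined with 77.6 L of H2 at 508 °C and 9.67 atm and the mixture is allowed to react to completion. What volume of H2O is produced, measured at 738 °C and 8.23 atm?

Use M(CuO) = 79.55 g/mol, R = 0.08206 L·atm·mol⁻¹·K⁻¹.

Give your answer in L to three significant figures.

118 L

n(CuO) = 1260 / 79.55 = 15.84 mol
n(H2) = PV/RT = (9.67 × 77.6) / (0.08206 × 781.15) = 11.71 mol
For 15.84 mol CuO, stoichiometry requires (1/1) × 15.84 = 15.84 mol H2; 11.71 mol is available, so H2 is limiting.
n(H2O) = (1/1) × 11.71 = 11.71 mol
V(H2O) = nRT/P = 11.71 × 0.08206 × 1011.15 / 8.23 = 118.1 L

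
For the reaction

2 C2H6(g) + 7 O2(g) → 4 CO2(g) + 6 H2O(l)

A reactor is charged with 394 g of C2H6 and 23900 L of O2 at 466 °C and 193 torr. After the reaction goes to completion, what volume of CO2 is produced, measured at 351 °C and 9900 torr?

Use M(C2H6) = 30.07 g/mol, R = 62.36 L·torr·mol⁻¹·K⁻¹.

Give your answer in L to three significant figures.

103 L

n(C2H6) = 394 / 30.07 = 13.10 mol
n(O2) = PV/RT = (193 × 23900) / (62.36 × 739.15) = 100.1 mol
For 13.10 mol C2H6, stoichiometry requires (7/2) × 13.10 = 45.85 mol O2; 100.1 mol is available, so C2H6 is limiting.
n(CO2) = (4/2) × 13.10 = 26.20 mol
V(CO2) = nRT/P = 26.20 × 62.36 × 624.15 / 9900 = 103.0 L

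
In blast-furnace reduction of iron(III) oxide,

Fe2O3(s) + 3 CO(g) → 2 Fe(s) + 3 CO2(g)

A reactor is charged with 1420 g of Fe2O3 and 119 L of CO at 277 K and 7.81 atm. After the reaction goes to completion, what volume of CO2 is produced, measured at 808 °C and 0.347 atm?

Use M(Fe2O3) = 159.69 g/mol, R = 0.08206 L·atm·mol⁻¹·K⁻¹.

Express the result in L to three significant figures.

6820 L

n(Fe2O3) = 1420 / 159.69 = 8.892 mol
n(CO) = PV/RT = (7.81 × 119) / (0.08206 × 277) = 40.89 mol
For 8.892 mol Fe2O3, stoichiometry requires (3/1) × 8.892 = 26.68 mol CO; 40.89 mol is available, so Fe2O3 is limiting.
n(CO2) = (3/1) × 8.892 = 26.68 mol
V(CO2) = nRT/P = 26.68 × 0.08206 × 1081.15 / 0.347 = 6821 L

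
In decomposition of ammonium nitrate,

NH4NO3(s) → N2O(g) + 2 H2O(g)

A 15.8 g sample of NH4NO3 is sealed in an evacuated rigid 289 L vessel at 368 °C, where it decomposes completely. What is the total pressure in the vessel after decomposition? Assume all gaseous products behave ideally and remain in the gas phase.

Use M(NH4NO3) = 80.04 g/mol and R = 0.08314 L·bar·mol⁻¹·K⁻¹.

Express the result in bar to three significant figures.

n(NH4NO3) = 15.8 / 80.04 = 0.1974 mol
n(gas produced) = (3/1) × 0.1974 = 0.5922 mol
P = nRT/V = 0.5922 × 0.08314 × 641.15 / 289 = 0.1092 bar

0.109 bar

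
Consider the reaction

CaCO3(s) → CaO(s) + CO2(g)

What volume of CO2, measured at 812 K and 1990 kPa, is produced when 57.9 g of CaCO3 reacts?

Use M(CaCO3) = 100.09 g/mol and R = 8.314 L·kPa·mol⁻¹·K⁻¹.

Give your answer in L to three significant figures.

1.96 L

n(CaCO3) = 57.90 / 100.09 = 0.5785 mol
n(CO2) = (1/1) × 0.5785 = 0.5785 mol
V = nRT/P = 0.5785 × 8.314 × 812 / 1990 = 1.963 L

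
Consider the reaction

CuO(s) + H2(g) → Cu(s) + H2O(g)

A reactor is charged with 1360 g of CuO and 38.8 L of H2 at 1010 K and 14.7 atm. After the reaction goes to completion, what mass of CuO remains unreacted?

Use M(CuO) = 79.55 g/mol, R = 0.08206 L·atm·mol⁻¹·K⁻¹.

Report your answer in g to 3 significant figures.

813 g

n(CuO) = 1360 / 79.55 = 17.10 mol
n(H2) = PV/RT = (14.7 × 38.8) / (0.08206 × 1010) = 6.882 mol
For 17.10 mol CuO, stoichiometry requires (1/1) × 17.10 = 17.10 mol H2; 6.882 mol is available, so H2 is limiting.
n(CuO) consumed = (1/1) × 6.882 = 6.882 mol; remaining = 17.10 − 6.882 = 10.22 mol
m(CuO) = 10.22 × 79.55 = 813.0 g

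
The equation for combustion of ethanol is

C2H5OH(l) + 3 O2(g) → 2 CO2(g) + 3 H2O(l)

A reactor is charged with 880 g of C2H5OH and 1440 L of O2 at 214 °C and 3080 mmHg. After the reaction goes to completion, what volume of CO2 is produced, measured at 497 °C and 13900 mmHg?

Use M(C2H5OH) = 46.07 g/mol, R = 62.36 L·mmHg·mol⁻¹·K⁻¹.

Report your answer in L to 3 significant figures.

132 L

n(C2H5OH) = 880 / 46.07 = 19.10 mol
n(O2) = PV/RT = (3080 × 1440) / (62.36 × 487.15) = 146.0 mol
For 19.10 mol C2H5OH, stoichiometry requires (3/1) × 19.10 = 57.30 mol O2; 146.0 mol is available, so C2H5OH is limiting.
n(CO2) = (2/1) × 19.10 = 38.20 mol
V(CO2) = nRT/P = 38.20 × 62.36 × 770.15 / 13900 = 132.0 L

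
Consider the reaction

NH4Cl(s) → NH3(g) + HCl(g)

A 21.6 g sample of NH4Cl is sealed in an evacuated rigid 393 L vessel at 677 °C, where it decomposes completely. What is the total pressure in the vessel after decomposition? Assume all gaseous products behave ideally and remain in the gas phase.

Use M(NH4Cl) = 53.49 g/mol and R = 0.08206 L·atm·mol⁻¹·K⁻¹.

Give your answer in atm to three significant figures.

n(NH4Cl) = 21.6 / 53.49 = 0.4038 mol
n(gas produced) = (2/1) × 0.4038 = 0.8076 mol
P = nRT/V = 0.8076 × 0.08206 × 950.15 / 393 = 0.1602 atm

0.160 atm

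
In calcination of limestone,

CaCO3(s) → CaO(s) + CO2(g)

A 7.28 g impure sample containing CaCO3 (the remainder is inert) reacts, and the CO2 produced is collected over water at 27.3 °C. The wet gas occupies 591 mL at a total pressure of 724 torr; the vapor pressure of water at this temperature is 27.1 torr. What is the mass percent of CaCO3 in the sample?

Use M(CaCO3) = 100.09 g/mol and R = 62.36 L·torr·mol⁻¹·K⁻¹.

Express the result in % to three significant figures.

P(CO2) = 724 − 27.1 = 696.9 torr
n(CO2) = PV/RT = (696.9 × 0.5910) / (62.36 × 300.45) = 0.02198 mol
n(CaCO3) = (1/1) × 0.02198 = 0.02198 mol
m(CaCO3) = 0.02198 × 100.09 = 2.200 g
%CaCO3 = 2.200 / 7.28 × 100 = 30.22%

30.2 %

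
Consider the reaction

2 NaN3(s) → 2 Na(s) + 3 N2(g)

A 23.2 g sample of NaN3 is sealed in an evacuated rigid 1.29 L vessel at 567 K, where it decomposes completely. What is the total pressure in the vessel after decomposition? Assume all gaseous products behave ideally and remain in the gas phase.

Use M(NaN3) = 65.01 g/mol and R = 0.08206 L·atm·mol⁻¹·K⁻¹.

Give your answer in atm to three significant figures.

19.3 atm

n(NaN3) = 23.2 / 65.01 = 0.3569 mol
n(gas produced) = (3/2) × 0.3569 = 0.5353 mol
P = nRT/V = 0.5353 × 0.08206 × 567 / 1.29 = 19.31 atm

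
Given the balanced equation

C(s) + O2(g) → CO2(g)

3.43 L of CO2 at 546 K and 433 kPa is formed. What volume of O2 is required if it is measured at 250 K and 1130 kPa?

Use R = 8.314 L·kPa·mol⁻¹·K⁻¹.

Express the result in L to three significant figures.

0.602 L

n(CO2) = PV/RT = (433 × 3.43) / (8.314 × 546) = 0.3272 mol
n(O2) = (1/1) × 0.3272 = 0.3272 mol
V = nRT/P = 0.3272 × 8.314 × 250 / 1130 = 0.6018 L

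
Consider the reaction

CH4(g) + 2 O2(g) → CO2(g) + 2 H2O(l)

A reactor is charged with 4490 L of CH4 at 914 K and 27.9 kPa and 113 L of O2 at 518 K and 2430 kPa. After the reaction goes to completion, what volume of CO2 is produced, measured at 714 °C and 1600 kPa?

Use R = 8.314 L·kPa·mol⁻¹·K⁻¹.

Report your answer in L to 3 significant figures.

n(CH4) = PV/RT = (27.9 × 4490) / (8.314 × 914) = 16.49 mol
n(O2) = PV/RT = (2430 × 113) / (8.314 × 518) = 63.76 mol
For 16.49 mol CH4, stoichiometry requires (2/1) × 16.49 = 32.98 mol O2; 63.76 mol is available, so CH4 is limiting.
n(CO2) = (1/1) × 16.49 = 16.49 mol
V(CO2) = nRT/P = 16.49 × 8.314 × 987.15 / 1600 = 84.59 L

84.6 L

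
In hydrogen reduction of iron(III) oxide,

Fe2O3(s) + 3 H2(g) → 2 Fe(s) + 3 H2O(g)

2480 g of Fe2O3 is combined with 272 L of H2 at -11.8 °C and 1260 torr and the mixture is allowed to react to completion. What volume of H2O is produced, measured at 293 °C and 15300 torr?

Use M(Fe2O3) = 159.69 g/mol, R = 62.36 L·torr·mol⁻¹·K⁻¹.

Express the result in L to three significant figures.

n(Fe2O3) = 2480 / 159.69 = 15.53 mol
n(H2) = PV/RT = (1260 × 272) / (62.36 × 261.35) = 21.03 mol
For 15.53 mol Fe2O3, stoichiometry requires (3/1) × 15.53 = 46.59 mol H2; 21.03 mol is available, so H2 is limiting.
n(H2O) = (3/3) × 21.03 = 21.03 mol
V(H2O) = nRT/P = 21.03 × 62.36 × 566.15 / 15300 = 48.53 L

48.5 L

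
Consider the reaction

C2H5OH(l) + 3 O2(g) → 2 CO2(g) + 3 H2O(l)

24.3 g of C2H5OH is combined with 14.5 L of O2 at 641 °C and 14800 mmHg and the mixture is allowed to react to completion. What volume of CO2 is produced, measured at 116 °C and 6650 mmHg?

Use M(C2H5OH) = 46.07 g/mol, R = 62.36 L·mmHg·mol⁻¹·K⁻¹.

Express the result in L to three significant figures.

n(C2H5OH) = 24.3 / 46.07 = 0.5275 mol
n(O2) = PV/RT = (14800 × 14.5) / (62.36 × 914.15) = 3.764 mol
For 0.5275 mol C2H5OH, stoichiometry requires (3/1) × 0.5275 = 1.583 mol O2; 3.764 mol is available, so C2H5OH is limiting.
n(CO2) = (2/1) × 0.5275 = 1.055 mol
V(CO2) = nRT/P = 1.055 × 62.36 × 389.15 / 6650 = 3.850 L

3.85 L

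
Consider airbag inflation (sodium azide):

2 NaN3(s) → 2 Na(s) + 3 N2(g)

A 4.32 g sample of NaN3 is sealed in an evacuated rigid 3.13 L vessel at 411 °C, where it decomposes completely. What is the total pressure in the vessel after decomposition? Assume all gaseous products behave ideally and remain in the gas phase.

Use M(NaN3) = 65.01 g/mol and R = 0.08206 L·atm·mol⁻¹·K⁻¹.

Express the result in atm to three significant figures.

n(NaN3) = 4.32 / 65.01 = 0.06645 mol
n(gas produced) = (3/2) × 0.06645 = 0.09967 mol
P = nRT/V = 0.09967 × 0.08206 × 684.15 / 3.13 = 1.788 atm

1.79 atm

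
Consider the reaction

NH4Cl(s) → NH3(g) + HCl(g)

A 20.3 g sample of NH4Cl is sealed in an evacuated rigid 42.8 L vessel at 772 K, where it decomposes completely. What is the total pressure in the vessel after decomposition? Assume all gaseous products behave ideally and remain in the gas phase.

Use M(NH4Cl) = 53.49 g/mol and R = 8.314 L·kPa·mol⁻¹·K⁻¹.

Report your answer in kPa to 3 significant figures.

114 kPa

n(NH4Cl) = 20.3 / 53.49 = 0.3795 mol
n(gas produced) = (2/1) × 0.3795 = 0.7590 mol
P = nRT/V = 0.7590 × 8.314 × 772 / 42.8 = 113.8 kPa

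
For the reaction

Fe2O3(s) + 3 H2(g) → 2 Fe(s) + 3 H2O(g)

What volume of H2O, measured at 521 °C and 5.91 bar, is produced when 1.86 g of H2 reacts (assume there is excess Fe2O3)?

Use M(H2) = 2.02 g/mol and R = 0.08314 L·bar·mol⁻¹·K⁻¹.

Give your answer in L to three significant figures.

n(H2) = 1.860 / 2.02 = 0.9208 mol
n(H2O) = (3/3) × 0.9208 = 0.9208 mol
V = nRT/P = 0.9208 × 0.08314 × 794.15 / 5.91 = 10.29 L

10.3 L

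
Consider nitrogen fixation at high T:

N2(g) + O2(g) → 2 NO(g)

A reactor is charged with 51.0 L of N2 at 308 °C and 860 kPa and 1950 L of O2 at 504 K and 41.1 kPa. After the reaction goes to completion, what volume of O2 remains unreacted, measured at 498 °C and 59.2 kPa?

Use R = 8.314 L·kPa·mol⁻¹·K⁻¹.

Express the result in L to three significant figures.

n(N2) = PV/RT = (860 × 51.0) / (8.314 × 581.15) = 9.078 mol
n(O2) = PV/RT = (41.1 × 1950) / (8.314 × 504) = 19.13 mol
For 9.078 mol N2, stoichiometry requires (1/1) × 9.078 = 9.078 mol O2; 19.13 mol is available, so N2 is limiting.
n(O2) consumed = (1/1) × 9.078 = 9.078 mol; remaining = 19.13 − 9.078 = 10.05 mol
V(O2) = nRT/P = 10.05 × 8.314 × 771.15 / 59.2 = 1088 L

1090 L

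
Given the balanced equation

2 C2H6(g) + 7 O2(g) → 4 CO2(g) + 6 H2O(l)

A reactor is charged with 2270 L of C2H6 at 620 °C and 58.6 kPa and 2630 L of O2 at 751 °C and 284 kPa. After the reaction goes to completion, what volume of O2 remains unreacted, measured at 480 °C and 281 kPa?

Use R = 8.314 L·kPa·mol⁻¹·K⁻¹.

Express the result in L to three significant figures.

558 L

n(C2H6) = PV/RT = (58.6 × 2270) / (8.314 × 893.15) = 17.91 mol
n(O2) = PV/RT = (284 × 2630) / (8.314 × 1024.15) = 87.72 mol
For 17.91 mol C2H6, stoichiometry requires (7/2) × 17.91 = 62.69 mol O2; 87.72 mol is available, so C2H6 is limiting.
n(O2) consumed = (7/2) × 17.91 = 62.69 mol; remaining = 87.72 − 62.69 = 25.03 mol
V(O2) = nRT/P = 25.03 × 8.314 × 753.15 / 281 = 557.8 L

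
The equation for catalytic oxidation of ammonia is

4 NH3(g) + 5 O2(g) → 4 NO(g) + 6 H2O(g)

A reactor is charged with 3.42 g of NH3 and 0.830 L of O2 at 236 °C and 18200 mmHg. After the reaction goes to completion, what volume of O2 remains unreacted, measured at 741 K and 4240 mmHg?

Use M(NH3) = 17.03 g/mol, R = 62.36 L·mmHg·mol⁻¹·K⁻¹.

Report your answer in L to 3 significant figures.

2.45 L

n(NH3) = 3.42 / 17.03 = 0.2008 mol
n(O2) = PV/RT = (18200 × 0.830) / (62.36 × 509.15) = 0.4758 mol
For 0.2008 mol NH3, stoichiometry requires (5/4) × 0.2008 = 0.2510 mol O2; 0.4758 mol is available, so NH3 is limiting.
n(O2) consumed = (5/4) × 0.2008 = 0.2510 mol; remaining = 0.4758 − 0.2510 = 0.2248 mol
V(O2) = nRT/P = 0.2248 × 62.36 × 741 / 4240 = 2.450 L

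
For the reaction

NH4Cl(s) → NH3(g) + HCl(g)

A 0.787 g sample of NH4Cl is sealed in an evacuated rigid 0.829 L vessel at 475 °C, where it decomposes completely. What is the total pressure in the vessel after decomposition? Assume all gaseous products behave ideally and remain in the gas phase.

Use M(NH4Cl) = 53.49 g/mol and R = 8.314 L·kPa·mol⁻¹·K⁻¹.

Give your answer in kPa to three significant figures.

221 kPa

n(NH4Cl) = 0.787 / 53.49 = 0.01471 mol
n(gas produced) = (2/1) × 0.01471 = 0.02942 mol
P = nRT/V = 0.02942 × 8.314 × 748.15 / 0.829 = 220.7 kPa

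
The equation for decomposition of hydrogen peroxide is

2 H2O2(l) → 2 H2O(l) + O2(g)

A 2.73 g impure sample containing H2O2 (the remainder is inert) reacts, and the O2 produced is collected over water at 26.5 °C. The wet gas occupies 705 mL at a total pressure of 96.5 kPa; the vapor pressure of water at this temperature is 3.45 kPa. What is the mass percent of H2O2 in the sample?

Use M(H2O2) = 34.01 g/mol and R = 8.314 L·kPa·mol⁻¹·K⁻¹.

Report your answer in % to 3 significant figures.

P(O2) = 96.5 − 3.45 = 93.05 kPa
n(O2) = PV/RT = (93.05 × 0.7050) / (8.314 × 299.65) = 0.02633 mol
n(H2O2) = (2/1) × 0.02633 = 0.05266 mol
m(H2O2) = 0.05266 × 34.01 = 1.791 g
%H2O2 = 1.791 / 2.73 × 100 = 65.60%

65.6 %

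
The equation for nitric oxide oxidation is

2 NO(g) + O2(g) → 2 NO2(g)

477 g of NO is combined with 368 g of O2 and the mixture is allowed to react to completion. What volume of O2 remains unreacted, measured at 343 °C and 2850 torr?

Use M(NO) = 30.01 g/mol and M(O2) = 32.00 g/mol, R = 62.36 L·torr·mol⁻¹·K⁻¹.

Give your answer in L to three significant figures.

47.9 L

n(NO) = 477 / 30.01 = 15.89 mol
n(O2) = 368 / 32.00 = 11.50 mol
For 15.89 mol NO, stoichiometry requires (1/2) × 15.89 = 7.945 mol O2; 11.50 mol is available, so NO is limiting.
n(O2) consumed = (1/2) × 15.89 = 7.945 mol; remaining = 11.50 − 7.945 = 3.555 mol
V(O2) = nRT/P = 3.555 × 62.36 × 616.15 / 2850 = 47.93 L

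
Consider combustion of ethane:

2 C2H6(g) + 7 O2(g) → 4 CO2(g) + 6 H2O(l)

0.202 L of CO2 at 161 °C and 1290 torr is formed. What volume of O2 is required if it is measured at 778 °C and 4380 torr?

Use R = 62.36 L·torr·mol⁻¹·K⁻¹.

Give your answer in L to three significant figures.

0.252 L

n(CO2) = PV/RT = (1290 × 0.202) / (62.36 × 434.15) = 0.009625 mol
n(O2) = (7/4) × 0.009625 = 0.01684 mol
V = nRT/P = 0.01684 × 62.36 × 1051.15 / 4380 = 0.2520 L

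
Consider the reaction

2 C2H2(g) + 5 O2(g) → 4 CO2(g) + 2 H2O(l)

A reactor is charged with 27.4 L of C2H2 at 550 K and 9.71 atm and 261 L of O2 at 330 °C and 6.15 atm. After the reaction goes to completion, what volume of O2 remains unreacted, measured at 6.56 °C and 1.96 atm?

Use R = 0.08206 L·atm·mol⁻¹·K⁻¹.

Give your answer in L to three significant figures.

n(C2H2) = PV/RT = (9.71 × 27.4) / (0.08206 × 550) = 5.895 mol
n(O2) = PV/RT = (6.15 × 261) / (0.08206 × 603.15) = 32.43 mol
For 5.895 mol C2H2, stoichiometry requires (5/2) × 5.895 = 14.74 mol O2; 32.43 mol is available, so C2H2 is limiting.
n(O2) consumed = (5/2) × 5.895 = 14.74 mol; remaining = 32.43 − 14.74 = 17.69 mol
V(O2) = nRT/P = 17.69 × 0.08206 × 279.71 / 1.96 = 207.2 L

207 L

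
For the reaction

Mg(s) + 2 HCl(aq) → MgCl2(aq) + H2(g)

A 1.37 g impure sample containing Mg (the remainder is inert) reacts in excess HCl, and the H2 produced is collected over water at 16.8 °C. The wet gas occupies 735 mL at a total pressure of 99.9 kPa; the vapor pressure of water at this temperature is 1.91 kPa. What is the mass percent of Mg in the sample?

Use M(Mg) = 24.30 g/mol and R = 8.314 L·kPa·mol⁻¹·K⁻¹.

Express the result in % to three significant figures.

P(H2) = 99.9 − 1.91 = 97.99 kPa
n(H2) = PV/RT = (97.99 × 0.7350) / (8.314 × 289.95) = 0.02988 mol
n(Mg) = (1/1) × 0.02988 = 0.02988 mol
m(Mg) = 0.02988 × 24.30 = 0.7261 g
%Mg = 0.7261 / 1.37 × 100 = 53.00%

53.0 %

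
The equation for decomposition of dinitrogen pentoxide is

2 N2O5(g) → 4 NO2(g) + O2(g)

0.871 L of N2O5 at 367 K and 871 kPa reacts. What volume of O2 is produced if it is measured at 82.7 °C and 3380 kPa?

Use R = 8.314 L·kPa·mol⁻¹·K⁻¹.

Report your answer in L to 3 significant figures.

n(N2O5) = PV/RT = (871 × 0.871) / (8.314 × 367) = 0.2486 mol
n(O2) = (1/2) × 0.2486 = 0.1243 mol
V = nRT/P = 0.1243 × 8.314 × 355.85 / 3380 = 0.1088 L

0.109 L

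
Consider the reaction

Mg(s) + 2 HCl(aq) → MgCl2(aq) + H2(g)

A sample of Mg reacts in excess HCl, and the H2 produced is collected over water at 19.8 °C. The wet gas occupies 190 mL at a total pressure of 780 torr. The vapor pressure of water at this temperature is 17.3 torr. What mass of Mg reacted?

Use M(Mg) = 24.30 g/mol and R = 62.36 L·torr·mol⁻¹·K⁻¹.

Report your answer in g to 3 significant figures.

0.193 g

P(H2) = 780 − 17.3 = 762.7 torr
n(H2) = PV/RT = (762.7 × 0.1900) / (62.36 × 292.95) = 0.007932 mol
n(Mg) = (1/1) × 0.007932 = 0.007932 mol
m(Mg) = 0.007932 × 24.30 = 0.1927 g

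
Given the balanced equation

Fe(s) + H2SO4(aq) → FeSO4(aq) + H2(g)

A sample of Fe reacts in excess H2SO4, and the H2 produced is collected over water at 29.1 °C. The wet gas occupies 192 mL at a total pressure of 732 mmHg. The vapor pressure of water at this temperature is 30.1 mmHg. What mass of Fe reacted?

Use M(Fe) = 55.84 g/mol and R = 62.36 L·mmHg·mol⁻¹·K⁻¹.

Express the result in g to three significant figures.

P(H2) = 732 − 30.1 = 701.9 mmHg
n(H2) = PV/RT = (701.9 × 0.1920) / (62.36 × 302.25) = 0.007150 mol
n(Fe) = (1/1) × 0.007150 = 0.007150 mol
m(Fe) = 0.007150 × 55.84 = 0.3993 g

0.399 g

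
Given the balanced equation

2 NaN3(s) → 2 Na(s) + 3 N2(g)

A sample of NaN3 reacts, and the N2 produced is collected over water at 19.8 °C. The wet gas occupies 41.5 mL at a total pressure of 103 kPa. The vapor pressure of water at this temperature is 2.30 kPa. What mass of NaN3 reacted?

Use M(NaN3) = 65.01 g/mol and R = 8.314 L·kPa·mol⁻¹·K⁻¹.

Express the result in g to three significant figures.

0.0744 g

P(N2) = 103 − 2.30 = 100.7 kPa
n(N2) = PV/RT = (100.7 × 0.04150) / (8.314 × 292.95) = 0.001716 mol
n(NaN3) = (2/3) × 0.001716 = 0.001144 mol
m(NaN3) = 0.001144 × 65.01 = 0.07437 g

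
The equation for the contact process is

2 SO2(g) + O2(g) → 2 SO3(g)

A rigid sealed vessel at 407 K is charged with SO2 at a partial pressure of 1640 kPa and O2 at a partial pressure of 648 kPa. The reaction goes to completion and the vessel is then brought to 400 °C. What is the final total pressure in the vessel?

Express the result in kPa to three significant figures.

Because the vessel is rigid and T is held at 407 K, work the stoichiometry in partial pressures (P_i = n_iRT/V).
P(O2) required for 1640 kPa of SO2 = (1/2) × 1640 = 820.0 kPa; available 648 kPa, so O2 is limiting.
P(SO2) remaining = 1640 − (2/1) × 648 = 344.0 kPa
P(gaseous products) = (2)/1 × 648 = 1296 kPa
P_total at 407 K = 344.0 + 1296 = 1640 kPa
Scaling to 400 °C: P = 1640 × 673.15/407 = 2712 kPa

2710 kPa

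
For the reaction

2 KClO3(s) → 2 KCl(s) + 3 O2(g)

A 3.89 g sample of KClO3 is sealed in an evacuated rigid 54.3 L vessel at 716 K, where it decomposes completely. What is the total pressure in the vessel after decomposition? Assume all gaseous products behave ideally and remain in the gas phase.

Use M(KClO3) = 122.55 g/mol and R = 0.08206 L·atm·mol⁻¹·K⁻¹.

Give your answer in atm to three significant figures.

n(KClO3) = 3.89 / 122.55 = 0.03174 mol
n(gas produced) = (3/2) × 0.03174 = 0.04761 mol
P = nRT/V = 0.04761 × 0.08206 × 716 / 54.3 = 0.05152 atm

0.0515 atm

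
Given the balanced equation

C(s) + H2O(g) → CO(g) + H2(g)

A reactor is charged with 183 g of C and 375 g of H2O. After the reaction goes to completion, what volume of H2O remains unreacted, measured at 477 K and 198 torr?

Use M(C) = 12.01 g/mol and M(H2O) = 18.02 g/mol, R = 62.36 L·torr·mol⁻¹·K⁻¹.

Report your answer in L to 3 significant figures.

n(C) = 183 / 12.01 = 15.24 mol
n(H2O) = 375 / 18.02 = 20.81 mol
For 15.24 mol C, stoichiometry requires (1/1) × 15.24 = 15.24 mol H2O; 20.81 mol is available, so C is limiting.
n(H2O) consumed = (1/1) × 15.24 = 15.24 mol; remaining = 20.81 − 15.24 = 5.570 mol
V(H2O) = nRT/P = 5.570 × 62.36 × 477 / 198 = 836.8 L

837 L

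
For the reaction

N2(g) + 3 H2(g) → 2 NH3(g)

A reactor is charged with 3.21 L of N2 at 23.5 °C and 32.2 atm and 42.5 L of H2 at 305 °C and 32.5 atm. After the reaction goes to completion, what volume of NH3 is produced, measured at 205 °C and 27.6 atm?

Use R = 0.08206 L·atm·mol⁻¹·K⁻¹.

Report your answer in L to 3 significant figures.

12.1 L

n(N2) = PV/RT = (32.2 × 3.21) / (0.08206 × 296.65) = 4.246 mol
n(H2) = PV/RT = (32.5 × 42.5) / (0.08206 × 578.15) = 29.11 mol
For 4.246 mol N2, stoichiometry requires (3/1) × 4.246 = 12.74 mol H2; 29.11 mol is available, so N2 is limiting.
n(NH3) = (2/1) × 4.246 = 8.492 mol
V(NH3) = nRT/P = 8.492 × 0.08206 × 478.15 / 27.6 = 12.07 L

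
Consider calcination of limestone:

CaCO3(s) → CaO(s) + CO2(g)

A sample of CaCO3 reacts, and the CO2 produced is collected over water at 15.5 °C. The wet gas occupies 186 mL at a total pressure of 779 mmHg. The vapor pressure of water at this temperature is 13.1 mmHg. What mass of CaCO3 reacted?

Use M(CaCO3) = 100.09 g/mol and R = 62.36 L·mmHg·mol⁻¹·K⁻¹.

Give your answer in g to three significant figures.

0.792 g

P(CO2) = 779 − 13.1 = 765.9 mmHg
n(CO2) = PV/RT = (765.9 × 0.1860) / (62.36 × 288.65) = 0.007914 mol
n(CaCO3) = (1/1) × 0.007914 = 0.007914 mol
m(CaCO3) = 0.007914 × 100.09 = 0.7921 g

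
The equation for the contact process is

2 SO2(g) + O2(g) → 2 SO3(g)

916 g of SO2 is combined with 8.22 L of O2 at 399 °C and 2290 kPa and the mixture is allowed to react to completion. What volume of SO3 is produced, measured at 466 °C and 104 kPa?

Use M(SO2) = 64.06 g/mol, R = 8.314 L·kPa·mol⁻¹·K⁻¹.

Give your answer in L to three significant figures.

n(SO2) = 916 / 64.06 = 14.30 mol
n(O2) = PV/RT = (2290 × 8.22) / (8.314 × 672.15) = 3.368 mol
For 14.30 mol SO2, stoichiometry requires (1/2) × 14.30 = 7.150 mol O2; 3.368 mol is available, so O2 is limiting.
n(SO3) = (2/1) × 3.368 = 6.736 mol
V(SO3) = nRT/P = 6.736 × 8.314 × 739.15 / 104 = 398.0 L

398 L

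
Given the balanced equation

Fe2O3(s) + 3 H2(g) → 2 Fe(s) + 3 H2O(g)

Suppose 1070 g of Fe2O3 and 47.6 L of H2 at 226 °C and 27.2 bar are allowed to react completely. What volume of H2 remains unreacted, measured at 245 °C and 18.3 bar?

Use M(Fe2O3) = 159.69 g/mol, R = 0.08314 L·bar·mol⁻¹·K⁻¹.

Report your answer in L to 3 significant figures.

n(Fe2O3) = 1070 / 159.69 = 6.700 mol
n(H2) = PV/RT = (27.2 × 47.6) / (0.08314 × 499.15) = 31.20 mol
For 6.700 mol Fe2O3, stoichiometry requires (3/1) × 6.700 = 20.10 mol H2; 31.20 mol is available, so Fe2O3 is limiting.
n(H2) consumed = (3/1) × 6.700 = 20.10 mol; remaining = 31.20 − 20.10 = 11.10 mol
V(H2) = nRT/P = 11.10 × 0.08314 × 518.15 / 18.3 = 26.13 L

26.1 L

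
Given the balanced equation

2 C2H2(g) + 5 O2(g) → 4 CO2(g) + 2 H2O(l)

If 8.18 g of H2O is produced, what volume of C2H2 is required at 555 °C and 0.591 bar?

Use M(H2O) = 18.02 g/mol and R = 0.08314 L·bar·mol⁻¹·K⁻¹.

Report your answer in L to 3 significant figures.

52.9 L

n(H2O) = 8.180 / 18.02 = 0.4539 mol
n(C2H2) = (2/2) × 0.4539 = 0.4539 mol
V = nRT/P = 0.4539 × 0.08314 × 828.15 / 0.591 = 52.88 L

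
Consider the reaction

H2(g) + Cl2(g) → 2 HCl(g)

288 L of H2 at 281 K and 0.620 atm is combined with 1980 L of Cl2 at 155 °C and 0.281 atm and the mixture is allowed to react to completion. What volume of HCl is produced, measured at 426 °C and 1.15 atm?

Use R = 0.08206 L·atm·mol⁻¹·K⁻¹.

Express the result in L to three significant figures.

773 L

n(H2) = PV/RT = (0.620 × 288) / (0.08206 × 281) = 7.744 mol
n(Cl2) = PV/RT = (0.281 × 1980) / (0.08206 × 428.15) = 15.84 mol
For 7.744 mol H2, stoichiometry requires (1/1) × 7.744 = 7.744 mol Cl2; 15.84 mol is available, so H2 is limiting.
n(HCl) = (2/1) × 7.744 = 15.49 mol
V(HCl) = nRT/P = 15.49 × 0.08206 × 699.15 / 1.15 = 772.8 L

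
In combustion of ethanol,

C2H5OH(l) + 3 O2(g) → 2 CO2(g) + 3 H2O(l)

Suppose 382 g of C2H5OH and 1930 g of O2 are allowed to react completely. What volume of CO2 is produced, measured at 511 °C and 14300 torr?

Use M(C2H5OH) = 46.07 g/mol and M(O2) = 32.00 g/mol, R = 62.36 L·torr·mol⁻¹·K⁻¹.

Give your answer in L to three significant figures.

56.7 L

n(C2H5OH) = 382 / 46.07 = 8.292 mol
n(O2) = 1930 / 32.00 = 60.31 mol
For 8.292 mol C2H5OH, stoichiometry requires (3/1) × 8.292 = 24.88 mol O2; 60.31 mol is available, so C2H5OH is limiting.
n(CO2) = (2/1) × 8.292 = 16.58 mol
V(CO2) = nRT/P = 16.58 × 62.36 × 784.15 / 14300 = 56.70 L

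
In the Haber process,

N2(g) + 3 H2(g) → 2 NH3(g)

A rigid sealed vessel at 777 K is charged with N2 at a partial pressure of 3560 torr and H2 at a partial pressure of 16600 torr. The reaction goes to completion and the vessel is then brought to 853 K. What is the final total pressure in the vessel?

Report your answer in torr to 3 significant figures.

14300 torr

With V and T fixed, P_i ∝ n_i, so the mole ratios apply directly to partial pressures at 777 K.
P(H2) required for 3560 torr of N2 = (3/1) × 3560 = 10680 torr; available 16600 torr, so N2 is limiting.
P(H2) remaining = 16600 − (3/1) × 3560 = 5920 torr
P(gaseous products) = (2)/1 × 3560 = 7120 torr
P_total at 777 K = 5920 + 7120 = 13040 torr
Scaling to 853 K: P = 13040 × 853/777 = 14320 torr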